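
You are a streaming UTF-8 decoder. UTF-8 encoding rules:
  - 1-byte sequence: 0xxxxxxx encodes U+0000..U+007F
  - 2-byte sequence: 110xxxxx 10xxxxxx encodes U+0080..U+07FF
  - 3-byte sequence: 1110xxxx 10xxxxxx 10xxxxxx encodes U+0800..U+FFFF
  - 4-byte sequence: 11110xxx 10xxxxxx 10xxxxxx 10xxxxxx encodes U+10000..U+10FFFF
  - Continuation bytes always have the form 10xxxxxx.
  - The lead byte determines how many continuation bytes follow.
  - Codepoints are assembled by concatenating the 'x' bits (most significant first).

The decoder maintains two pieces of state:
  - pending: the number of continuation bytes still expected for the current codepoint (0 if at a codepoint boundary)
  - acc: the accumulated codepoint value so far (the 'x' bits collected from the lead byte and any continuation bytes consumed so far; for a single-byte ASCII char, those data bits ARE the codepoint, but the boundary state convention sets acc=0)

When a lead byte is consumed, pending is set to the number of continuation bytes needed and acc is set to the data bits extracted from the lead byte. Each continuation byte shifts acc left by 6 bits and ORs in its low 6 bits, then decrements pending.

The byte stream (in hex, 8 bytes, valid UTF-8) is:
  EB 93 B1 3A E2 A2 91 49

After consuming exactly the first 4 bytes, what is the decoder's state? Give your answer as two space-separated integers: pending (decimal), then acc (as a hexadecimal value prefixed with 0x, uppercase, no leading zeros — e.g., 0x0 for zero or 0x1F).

Answer: 0 0x0

Derivation:
Byte[0]=EB: 3-byte lead. pending=2, acc=0xB
Byte[1]=93: continuation. acc=(acc<<6)|0x13=0x2D3, pending=1
Byte[2]=B1: continuation. acc=(acc<<6)|0x31=0xB4F1, pending=0
Byte[3]=3A: 1-byte. pending=0, acc=0x0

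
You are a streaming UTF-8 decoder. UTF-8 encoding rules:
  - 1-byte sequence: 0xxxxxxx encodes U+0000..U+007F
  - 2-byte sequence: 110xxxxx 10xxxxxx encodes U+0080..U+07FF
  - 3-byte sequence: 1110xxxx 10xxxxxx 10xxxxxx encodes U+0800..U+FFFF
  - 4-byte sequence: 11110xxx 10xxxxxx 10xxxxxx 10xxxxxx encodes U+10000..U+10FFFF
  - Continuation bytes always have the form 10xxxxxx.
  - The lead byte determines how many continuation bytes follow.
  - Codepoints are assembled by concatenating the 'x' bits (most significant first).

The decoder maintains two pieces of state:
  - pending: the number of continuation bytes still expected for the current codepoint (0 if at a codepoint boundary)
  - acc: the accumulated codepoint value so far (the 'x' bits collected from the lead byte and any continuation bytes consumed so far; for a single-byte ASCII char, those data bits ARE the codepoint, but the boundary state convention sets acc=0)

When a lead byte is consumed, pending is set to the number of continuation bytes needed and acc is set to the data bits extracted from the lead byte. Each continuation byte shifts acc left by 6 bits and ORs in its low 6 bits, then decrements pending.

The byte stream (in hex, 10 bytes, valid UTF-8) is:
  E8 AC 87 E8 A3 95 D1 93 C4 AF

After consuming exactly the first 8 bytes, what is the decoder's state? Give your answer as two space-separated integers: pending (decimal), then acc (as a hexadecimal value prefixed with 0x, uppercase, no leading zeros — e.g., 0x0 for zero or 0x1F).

Byte[0]=E8: 3-byte lead. pending=2, acc=0x8
Byte[1]=AC: continuation. acc=(acc<<6)|0x2C=0x22C, pending=1
Byte[2]=87: continuation. acc=(acc<<6)|0x07=0x8B07, pending=0
Byte[3]=E8: 3-byte lead. pending=2, acc=0x8
Byte[4]=A3: continuation. acc=(acc<<6)|0x23=0x223, pending=1
Byte[5]=95: continuation. acc=(acc<<6)|0x15=0x88D5, pending=0
Byte[6]=D1: 2-byte lead. pending=1, acc=0x11
Byte[7]=93: continuation. acc=(acc<<6)|0x13=0x453, pending=0

Answer: 0 0x453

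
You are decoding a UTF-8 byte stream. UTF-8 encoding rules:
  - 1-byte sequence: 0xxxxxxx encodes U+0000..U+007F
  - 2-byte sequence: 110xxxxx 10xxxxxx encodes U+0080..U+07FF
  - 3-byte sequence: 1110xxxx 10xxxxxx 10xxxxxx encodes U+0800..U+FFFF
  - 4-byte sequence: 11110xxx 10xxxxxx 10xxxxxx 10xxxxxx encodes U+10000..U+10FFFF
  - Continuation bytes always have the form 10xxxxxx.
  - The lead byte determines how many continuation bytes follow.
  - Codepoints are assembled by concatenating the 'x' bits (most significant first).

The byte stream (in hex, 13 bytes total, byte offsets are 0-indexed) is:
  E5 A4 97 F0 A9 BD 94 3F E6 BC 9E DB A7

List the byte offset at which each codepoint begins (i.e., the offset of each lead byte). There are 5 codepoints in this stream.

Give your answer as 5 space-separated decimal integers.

Byte[0]=E5: 3-byte lead, need 2 cont bytes. acc=0x5
Byte[1]=A4: continuation. acc=(acc<<6)|0x24=0x164
Byte[2]=97: continuation. acc=(acc<<6)|0x17=0x5917
Completed: cp=U+5917 (starts at byte 0)
Byte[3]=F0: 4-byte lead, need 3 cont bytes. acc=0x0
Byte[4]=A9: continuation. acc=(acc<<6)|0x29=0x29
Byte[5]=BD: continuation. acc=(acc<<6)|0x3D=0xA7D
Byte[6]=94: continuation. acc=(acc<<6)|0x14=0x29F54
Completed: cp=U+29F54 (starts at byte 3)
Byte[7]=3F: 1-byte ASCII. cp=U+003F
Byte[8]=E6: 3-byte lead, need 2 cont bytes. acc=0x6
Byte[9]=BC: continuation. acc=(acc<<6)|0x3C=0x1BC
Byte[10]=9E: continuation. acc=(acc<<6)|0x1E=0x6F1E
Completed: cp=U+6F1E (starts at byte 8)
Byte[11]=DB: 2-byte lead, need 1 cont bytes. acc=0x1B
Byte[12]=A7: continuation. acc=(acc<<6)|0x27=0x6E7
Completed: cp=U+06E7 (starts at byte 11)

Answer: 0 3 7 8 11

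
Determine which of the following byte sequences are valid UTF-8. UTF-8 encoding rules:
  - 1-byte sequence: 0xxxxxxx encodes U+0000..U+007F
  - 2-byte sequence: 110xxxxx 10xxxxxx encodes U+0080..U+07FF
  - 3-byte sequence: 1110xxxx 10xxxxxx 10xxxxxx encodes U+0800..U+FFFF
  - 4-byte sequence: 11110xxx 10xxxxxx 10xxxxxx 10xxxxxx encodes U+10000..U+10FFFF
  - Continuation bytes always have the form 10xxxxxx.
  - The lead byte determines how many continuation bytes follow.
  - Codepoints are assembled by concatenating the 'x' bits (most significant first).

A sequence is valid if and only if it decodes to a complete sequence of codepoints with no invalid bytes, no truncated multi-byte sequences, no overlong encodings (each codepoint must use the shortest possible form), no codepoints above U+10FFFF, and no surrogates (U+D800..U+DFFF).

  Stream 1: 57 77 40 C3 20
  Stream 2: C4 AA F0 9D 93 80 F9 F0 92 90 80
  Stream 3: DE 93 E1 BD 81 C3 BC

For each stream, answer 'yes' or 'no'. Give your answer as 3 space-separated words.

Answer: no no yes

Derivation:
Stream 1: error at byte offset 4. INVALID
Stream 2: error at byte offset 6. INVALID
Stream 3: decodes cleanly. VALID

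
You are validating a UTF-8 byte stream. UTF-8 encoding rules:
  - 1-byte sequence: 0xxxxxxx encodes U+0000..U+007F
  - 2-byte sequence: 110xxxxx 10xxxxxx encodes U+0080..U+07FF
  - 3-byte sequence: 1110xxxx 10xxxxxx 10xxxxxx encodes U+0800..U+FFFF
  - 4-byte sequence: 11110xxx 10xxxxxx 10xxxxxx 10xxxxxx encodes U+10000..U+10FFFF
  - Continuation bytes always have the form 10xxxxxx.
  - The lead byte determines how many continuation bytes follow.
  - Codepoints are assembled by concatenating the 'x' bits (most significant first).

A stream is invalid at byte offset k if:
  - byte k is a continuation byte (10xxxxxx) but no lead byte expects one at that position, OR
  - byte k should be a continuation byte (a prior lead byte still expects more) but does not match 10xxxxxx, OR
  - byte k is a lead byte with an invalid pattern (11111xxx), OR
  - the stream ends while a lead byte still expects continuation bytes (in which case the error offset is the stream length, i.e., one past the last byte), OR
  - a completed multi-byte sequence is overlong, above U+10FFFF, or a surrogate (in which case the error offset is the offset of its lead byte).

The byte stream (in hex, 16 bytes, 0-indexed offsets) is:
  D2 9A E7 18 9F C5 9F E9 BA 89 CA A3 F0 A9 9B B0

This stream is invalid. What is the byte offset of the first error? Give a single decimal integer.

Byte[0]=D2: 2-byte lead, need 1 cont bytes. acc=0x12
Byte[1]=9A: continuation. acc=(acc<<6)|0x1A=0x49A
Completed: cp=U+049A (starts at byte 0)
Byte[2]=E7: 3-byte lead, need 2 cont bytes. acc=0x7
Byte[3]=18: expected 10xxxxxx continuation. INVALID

Answer: 3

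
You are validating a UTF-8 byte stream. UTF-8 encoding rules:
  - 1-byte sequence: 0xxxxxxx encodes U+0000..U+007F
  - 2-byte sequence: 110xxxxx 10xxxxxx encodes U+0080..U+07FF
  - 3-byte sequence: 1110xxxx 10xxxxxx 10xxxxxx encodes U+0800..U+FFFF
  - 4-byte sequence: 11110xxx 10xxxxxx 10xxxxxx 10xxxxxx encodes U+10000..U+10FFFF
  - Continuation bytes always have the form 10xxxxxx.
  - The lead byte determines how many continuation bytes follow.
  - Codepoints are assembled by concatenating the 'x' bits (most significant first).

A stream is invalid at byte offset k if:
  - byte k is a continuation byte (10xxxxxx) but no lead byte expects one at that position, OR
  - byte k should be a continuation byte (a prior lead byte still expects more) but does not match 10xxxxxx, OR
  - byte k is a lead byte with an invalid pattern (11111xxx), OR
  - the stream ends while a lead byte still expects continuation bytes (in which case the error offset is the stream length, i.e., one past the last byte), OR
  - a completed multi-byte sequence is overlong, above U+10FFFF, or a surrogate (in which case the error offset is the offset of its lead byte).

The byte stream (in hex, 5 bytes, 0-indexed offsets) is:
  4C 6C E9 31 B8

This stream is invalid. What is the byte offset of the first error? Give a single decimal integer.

Answer: 3

Derivation:
Byte[0]=4C: 1-byte ASCII. cp=U+004C
Byte[1]=6C: 1-byte ASCII. cp=U+006C
Byte[2]=E9: 3-byte lead, need 2 cont bytes. acc=0x9
Byte[3]=31: expected 10xxxxxx continuation. INVALID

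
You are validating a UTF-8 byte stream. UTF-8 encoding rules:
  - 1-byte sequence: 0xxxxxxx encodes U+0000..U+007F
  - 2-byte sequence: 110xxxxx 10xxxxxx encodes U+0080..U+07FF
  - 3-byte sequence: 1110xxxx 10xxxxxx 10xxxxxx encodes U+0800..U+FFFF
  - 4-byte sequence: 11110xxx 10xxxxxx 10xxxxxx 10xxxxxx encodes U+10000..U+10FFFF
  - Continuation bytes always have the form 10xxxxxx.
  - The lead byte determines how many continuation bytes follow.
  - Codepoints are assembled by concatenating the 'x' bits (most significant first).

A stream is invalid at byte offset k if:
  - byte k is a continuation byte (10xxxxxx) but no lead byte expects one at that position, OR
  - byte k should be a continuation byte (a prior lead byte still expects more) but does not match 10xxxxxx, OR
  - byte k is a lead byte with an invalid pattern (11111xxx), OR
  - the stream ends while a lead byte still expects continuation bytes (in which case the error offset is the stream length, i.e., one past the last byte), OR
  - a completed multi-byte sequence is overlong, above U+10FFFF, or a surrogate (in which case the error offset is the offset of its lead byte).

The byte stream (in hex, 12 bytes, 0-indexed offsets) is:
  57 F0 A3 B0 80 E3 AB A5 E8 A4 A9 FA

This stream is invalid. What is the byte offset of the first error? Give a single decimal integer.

Answer: 11

Derivation:
Byte[0]=57: 1-byte ASCII. cp=U+0057
Byte[1]=F0: 4-byte lead, need 3 cont bytes. acc=0x0
Byte[2]=A3: continuation. acc=(acc<<6)|0x23=0x23
Byte[3]=B0: continuation. acc=(acc<<6)|0x30=0x8F0
Byte[4]=80: continuation. acc=(acc<<6)|0x00=0x23C00
Completed: cp=U+23C00 (starts at byte 1)
Byte[5]=E3: 3-byte lead, need 2 cont bytes. acc=0x3
Byte[6]=AB: continuation. acc=(acc<<6)|0x2B=0xEB
Byte[7]=A5: continuation. acc=(acc<<6)|0x25=0x3AE5
Completed: cp=U+3AE5 (starts at byte 5)
Byte[8]=E8: 3-byte lead, need 2 cont bytes. acc=0x8
Byte[9]=A4: continuation. acc=(acc<<6)|0x24=0x224
Byte[10]=A9: continuation. acc=(acc<<6)|0x29=0x8929
Completed: cp=U+8929 (starts at byte 8)
Byte[11]=FA: INVALID lead byte (not 0xxx/110x/1110/11110)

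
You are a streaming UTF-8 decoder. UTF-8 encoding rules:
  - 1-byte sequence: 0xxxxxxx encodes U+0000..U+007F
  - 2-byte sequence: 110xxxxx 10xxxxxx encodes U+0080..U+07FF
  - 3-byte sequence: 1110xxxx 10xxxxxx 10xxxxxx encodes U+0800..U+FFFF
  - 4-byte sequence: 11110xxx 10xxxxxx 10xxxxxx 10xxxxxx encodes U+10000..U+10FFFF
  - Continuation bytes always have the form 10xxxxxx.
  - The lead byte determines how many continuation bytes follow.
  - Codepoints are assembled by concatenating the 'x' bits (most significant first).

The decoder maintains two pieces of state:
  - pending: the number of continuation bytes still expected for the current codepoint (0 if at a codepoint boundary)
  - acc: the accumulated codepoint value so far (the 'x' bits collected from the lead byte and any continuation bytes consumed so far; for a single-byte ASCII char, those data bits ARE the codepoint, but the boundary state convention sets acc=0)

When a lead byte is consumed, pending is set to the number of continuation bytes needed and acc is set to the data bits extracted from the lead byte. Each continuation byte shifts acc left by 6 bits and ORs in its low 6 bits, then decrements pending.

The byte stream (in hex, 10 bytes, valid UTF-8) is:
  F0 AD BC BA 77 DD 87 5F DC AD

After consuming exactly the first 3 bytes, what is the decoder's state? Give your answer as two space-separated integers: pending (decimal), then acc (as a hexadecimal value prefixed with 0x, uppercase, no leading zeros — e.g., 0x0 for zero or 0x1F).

Answer: 1 0xB7C

Derivation:
Byte[0]=F0: 4-byte lead. pending=3, acc=0x0
Byte[1]=AD: continuation. acc=(acc<<6)|0x2D=0x2D, pending=2
Byte[2]=BC: continuation. acc=(acc<<6)|0x3C=0xB7C, pending=1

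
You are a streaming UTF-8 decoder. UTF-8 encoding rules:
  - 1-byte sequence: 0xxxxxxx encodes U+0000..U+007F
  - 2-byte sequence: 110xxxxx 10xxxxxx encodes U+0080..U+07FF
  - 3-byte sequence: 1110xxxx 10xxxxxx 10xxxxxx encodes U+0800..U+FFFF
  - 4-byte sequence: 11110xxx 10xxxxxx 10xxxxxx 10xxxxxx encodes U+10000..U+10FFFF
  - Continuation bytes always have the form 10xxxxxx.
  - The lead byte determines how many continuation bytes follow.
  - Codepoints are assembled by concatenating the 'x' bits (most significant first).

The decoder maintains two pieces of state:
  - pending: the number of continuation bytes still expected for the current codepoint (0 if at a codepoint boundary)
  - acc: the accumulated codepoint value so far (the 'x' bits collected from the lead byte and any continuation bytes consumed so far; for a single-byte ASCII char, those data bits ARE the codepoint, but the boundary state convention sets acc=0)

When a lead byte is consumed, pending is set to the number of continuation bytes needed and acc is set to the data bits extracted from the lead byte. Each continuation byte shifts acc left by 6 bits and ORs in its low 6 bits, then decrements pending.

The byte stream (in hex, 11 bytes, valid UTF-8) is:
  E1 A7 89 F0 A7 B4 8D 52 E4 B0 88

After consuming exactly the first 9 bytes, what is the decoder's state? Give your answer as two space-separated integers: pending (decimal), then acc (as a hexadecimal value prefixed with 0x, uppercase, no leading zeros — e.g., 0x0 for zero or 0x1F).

Answer: 2 0x4

Derivation:
Byte[0]=E1: 3-byte lead. pending=2, acc=0x1
Byte[1]=A7: continuation. acc=(acc<<6)|0x27=0x67, pending=1
Byte[2]=89: continuation. acc=(acc<<6)|0x09=0x19C9, pending=0
Byte[3]=F0: 4-byte lead. pending=3, acc=0x0
Byte[4]=A7: continuation. acc=(acc<<6)|0x27=0x27, pending=2
Byte[5]=B4: continuation. acc=(acc<<6)|0x34=0x9F4, pending=1
Byte[6]=8D: continuation. acc=(acc<<6)|0x0D=0x27D0D, pending=0
Byte[7]=52: 1-byte. pending=0, acc=0x0
Byte[8]=E4: 3-byte lead. pending=2, acc=0x4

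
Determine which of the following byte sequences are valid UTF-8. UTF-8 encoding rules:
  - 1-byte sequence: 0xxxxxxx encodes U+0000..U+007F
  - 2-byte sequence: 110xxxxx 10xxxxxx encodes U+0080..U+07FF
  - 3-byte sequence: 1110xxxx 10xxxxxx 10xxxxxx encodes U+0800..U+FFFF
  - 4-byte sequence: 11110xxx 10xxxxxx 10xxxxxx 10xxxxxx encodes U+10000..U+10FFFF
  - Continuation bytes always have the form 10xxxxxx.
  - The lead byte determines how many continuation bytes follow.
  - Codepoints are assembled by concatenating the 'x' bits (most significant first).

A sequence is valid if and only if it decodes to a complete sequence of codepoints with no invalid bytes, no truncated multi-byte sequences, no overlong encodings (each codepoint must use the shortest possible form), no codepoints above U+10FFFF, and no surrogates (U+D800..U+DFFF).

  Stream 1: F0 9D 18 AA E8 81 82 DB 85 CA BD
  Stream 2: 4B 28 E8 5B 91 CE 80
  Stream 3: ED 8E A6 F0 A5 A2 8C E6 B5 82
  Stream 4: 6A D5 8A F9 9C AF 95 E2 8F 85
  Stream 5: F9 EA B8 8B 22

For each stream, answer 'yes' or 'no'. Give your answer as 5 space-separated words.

Stream 1: error at byte offset 2. INVALID
Stream 2: error at byte offset 3. INVALID
Stream 3: decodes cleanly. VALID
Stream 4: error at byte offset 3. INVALID
Stream 5: error at byte offset 0. INVALID

Answer: no no yes no no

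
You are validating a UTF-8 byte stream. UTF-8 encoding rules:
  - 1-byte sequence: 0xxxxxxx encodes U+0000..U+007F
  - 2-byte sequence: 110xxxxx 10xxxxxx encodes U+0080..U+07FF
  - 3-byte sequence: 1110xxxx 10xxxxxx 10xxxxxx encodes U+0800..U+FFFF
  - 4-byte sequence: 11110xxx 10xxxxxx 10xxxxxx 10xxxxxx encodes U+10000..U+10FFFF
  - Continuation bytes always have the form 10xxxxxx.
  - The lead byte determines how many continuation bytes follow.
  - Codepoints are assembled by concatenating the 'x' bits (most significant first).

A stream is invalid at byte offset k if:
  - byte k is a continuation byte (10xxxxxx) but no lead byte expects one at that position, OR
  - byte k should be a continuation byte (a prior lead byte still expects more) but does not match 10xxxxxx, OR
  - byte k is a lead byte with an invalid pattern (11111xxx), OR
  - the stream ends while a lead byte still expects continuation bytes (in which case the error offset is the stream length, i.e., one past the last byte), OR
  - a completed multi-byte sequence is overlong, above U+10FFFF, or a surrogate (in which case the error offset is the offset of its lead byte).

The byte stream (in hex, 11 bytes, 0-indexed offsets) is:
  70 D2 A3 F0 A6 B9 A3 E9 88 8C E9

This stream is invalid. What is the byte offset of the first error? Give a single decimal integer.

Byte[0]=70: 1-byte ASCII. cp=U+0070
Byte[1]=D2: 2-byte lead, need 1 cont bytes. acc=0x12
Byte[2]=A3: continuation. acc=(acc<<6)|0x23=0x4A3
Completed: cp=U+04A3 (starts at byte 1)
Byte[3]=F0: 4-byte lead, need 3 cont bytes. acc=0x0
Byte[4]=A6: continuation. acc=(acc<<6)|0x26=0x26
Byte[5]=B9: continuation. acc=(acc<<6)|0x39=0x9B9
Byte[6]=A3: continuation. acc=(acc<<6)|0x23=0x26E63
Completed: cp=U+26E63 (starts at byte 3)
Byte[7]=E9: 3-byte lead, need 2 cont bytes. acc=0x9
Byte[8]=88: continuation. acc=(acc<<6)|0x08=0x248
Byte[9]=8C: continuation. acc=(acc<<6)|0x0C=0x920C
Completed: cp=U+920C (starts at byte 7)
Byte[10]=E9: 3-byte lead, need 2 cont bytes. acc=0x9
Byte[11]: stream ended, expected continuation. INVALID

Answer: 11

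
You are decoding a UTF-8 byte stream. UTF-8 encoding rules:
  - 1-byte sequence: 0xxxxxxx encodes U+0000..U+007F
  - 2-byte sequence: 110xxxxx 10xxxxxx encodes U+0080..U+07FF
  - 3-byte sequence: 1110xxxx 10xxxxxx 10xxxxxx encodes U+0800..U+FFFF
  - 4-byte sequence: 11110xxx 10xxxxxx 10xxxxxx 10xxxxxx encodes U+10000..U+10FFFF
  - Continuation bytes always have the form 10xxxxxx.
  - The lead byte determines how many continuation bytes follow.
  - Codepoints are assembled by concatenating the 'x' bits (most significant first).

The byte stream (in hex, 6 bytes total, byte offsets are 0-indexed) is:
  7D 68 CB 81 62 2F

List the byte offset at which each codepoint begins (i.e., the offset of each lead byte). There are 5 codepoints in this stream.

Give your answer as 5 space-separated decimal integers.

Byte[0]=7D: 1-byte ASCII. cp=U+007D
Byte[1]=68: 1-byte ASCII. cp=U+0068
Byte[2]=CB: 2-byte lead, need 1 cont bytes. acc=0xB
Byte[3]=81: continuation. acc=(acc<<6)|0x01=0x2C1
Completed: cp=U+02C1 (starts at byte 2)
Byte[4]=62: 1-byte ASCII. cp=U+0062
Byte[5]=2F: 1-byte ASCII. cp=U+002F

Answer: 0 1 2 4 5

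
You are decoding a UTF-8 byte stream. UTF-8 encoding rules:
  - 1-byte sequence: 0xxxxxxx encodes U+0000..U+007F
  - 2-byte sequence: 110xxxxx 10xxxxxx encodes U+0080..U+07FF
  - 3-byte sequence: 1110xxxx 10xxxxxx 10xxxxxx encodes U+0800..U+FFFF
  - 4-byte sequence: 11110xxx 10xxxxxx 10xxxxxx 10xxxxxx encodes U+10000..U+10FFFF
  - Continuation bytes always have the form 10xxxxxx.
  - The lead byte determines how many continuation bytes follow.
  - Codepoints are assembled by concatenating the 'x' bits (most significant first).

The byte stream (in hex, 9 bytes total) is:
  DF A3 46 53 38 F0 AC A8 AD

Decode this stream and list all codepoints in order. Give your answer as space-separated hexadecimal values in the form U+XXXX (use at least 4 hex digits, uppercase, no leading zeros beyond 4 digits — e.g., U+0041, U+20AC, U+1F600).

Answer: U+07E3 U+0046 U+0053 U+0038 U+2CA2D

Derivation:
Byte[0]=DF: 2-byte lead, need 1 cont bytes. acc=0x1F
Byte[1]=A3: continuation. acc=(acc<<6)|0x23=0x7E3
Completed: cp=U+07E3 (starts at byte 0)
Byte[2]=46: 1-byte ASCII. cp=U+0046
Byte[3]=53: 1-byte ASCII. cp=U+0053
Byte[4]=38: 1-byte ASCII. cp=U+0038
Byte[5]=F0: 4-byte lead, need 3 cont bytes. acc=0x0
Byte[6]=AC: continuation. acc=(acc<<6)|0x2C=0x2C
Byte[7]=A8: continuation. acc=(acc<<6)|0x28=0xB28
Byte[8]=AD: continuation. acc=(acc<<6)|0x2D=0x2CA2D
Completed: cp=U+2CA2D (starts at byte 5)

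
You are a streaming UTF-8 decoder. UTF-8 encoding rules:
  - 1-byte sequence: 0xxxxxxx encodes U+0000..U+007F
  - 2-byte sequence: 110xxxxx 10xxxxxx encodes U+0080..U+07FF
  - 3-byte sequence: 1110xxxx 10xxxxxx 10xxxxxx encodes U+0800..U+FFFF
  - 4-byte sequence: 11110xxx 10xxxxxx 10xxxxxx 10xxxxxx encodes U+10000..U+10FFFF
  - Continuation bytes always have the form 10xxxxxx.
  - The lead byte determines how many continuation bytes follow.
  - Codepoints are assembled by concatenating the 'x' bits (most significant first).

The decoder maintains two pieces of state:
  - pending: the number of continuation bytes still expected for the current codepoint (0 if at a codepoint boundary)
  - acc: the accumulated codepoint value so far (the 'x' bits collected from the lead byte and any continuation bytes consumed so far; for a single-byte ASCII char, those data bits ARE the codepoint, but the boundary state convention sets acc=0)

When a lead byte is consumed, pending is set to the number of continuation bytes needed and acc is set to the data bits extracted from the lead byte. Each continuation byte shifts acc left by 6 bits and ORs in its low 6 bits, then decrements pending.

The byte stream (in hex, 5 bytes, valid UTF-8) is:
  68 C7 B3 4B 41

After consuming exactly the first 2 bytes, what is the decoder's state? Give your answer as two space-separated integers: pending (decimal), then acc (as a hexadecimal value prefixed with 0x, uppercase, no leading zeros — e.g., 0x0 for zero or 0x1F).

Answer: 1 0x7

Derivation:
Byte[0]=68: 1-byte. pending=0, acc=0x0
Byte[1]=C7: 2-byte lead. pending=1, acc=0x7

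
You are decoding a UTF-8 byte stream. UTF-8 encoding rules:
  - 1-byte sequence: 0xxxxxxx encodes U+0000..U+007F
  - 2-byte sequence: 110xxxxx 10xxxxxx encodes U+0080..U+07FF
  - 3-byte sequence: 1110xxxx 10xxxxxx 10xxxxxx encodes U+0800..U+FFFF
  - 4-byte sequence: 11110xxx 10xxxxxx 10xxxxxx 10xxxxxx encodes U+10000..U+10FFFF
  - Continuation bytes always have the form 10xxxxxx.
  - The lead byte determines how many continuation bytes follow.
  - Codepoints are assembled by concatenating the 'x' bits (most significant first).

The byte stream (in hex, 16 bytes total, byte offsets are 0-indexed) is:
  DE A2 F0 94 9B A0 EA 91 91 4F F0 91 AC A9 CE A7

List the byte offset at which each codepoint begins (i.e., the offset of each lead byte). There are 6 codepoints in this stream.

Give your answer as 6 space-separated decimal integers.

Answer: 0 2 6 9 10 14

Derivation:
Byte[0]=DE: 2-byte lead, need 1 cont bytes. acc=0x1E
Byte[1]=A2: continuation. acc=(acc<<6)|0x22=0x7A2
Completed: cp=U+07A2 (starts at byte 0)
Byte[2]=F0: 4-byte lead, need 3 cont bytes. acc=0x0
Byte[3]=94: continuation. acc=(acc<<6)|0x14=0x14
Byte[4]=9B: continuation. acc=(acc<<6)|0x1B=0x51B
Byte[5]=A0: continuation. acc=(acc<<6)|0x20=0x146E0
Completed: cp=U+146E0 (starts at byte 2)
Byte[6]=EA: 3-byte lead, need 2 cont bytes. acc=0xA
Byte[7]=91: continuation. acc=(acc<<6)|0x11=0x291
Byte[8]=91: continuation. acc=(acc<<6)|0x11=0xA451
Completed: cp=U+A451 (starts at byte 6)
Byte[9]=4F: 1-byte ASCII. cp=U+004F
Byte[10]=F0: 4-byte lead, need 3 cont bytes. acc=0x0
Byte[11]=91: continuation. acc=(acc<<6)|0x11=0x11
Byte[12]=AC: continuation. acc=(acc<<6)|0x2C=0x46C
Byte[13]=A9: continuation. acc=(acc<<6)|0x29=0x11B29
Completed: cp=U+11B29 (starts at byte 10)
Byte[14]=CE: 2-byte lead, need 1 cont bytes. acc=0xE
Byte[15]=A7: continuation. acc=(acc<<6)|0x27=0x3A7
Completed: cp=U+03A7 (starts at byte 14)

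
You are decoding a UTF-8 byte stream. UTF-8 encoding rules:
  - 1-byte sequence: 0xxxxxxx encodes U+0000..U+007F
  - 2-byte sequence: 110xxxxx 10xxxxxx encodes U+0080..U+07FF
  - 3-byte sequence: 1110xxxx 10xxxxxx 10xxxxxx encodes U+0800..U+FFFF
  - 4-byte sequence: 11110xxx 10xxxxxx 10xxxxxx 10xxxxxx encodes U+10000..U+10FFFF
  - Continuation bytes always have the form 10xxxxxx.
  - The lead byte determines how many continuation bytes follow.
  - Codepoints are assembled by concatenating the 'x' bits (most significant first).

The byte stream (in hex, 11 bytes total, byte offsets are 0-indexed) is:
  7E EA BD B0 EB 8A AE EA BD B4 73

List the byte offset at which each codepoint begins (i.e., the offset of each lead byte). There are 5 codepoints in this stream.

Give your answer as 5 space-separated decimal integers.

Byte[0]=7E: 1-byte ASCII. cp=U+007E
Byte[1]=EA: 3-byte lead, need 2 cont bytes. acc=0xA
Byte[2]=BD: continuation. acc=(acc<<6)|0x3D=0x2BD
Byte[3]=B0: continuation. acc=(acc<<6)|0x30=0xAF70
Completed: cp=U+AF70 (starts at byte 1)
Byte[4]=EB: 3-byte lead, need 2 cont bytes. acc=0xB
Byte[5]=8A: continuation. acc=(acc<<6)|0x0A=0x2CA
Byte[6]=AE: continuation. acc=(acc<<6)|0x2E=0xB2AE
Completed: cp=U+B2AE (starts at byte 4)
Byte[7]=EA: 3-byte lead, need 2 cont bytes. acc=0xA
Byte[8]=BD: continuation. acc=(acc<<6)|0x3D=0x2BD
Byte[9]=B4: continuation. acc=(acc<<6)|0x34=0xAF74
Completed: cp=U+AF74 (starts at byte 7)
Byte[10]=73: 1-byte ASCII. cp=U+0073

Answer: 0 1 4 7 10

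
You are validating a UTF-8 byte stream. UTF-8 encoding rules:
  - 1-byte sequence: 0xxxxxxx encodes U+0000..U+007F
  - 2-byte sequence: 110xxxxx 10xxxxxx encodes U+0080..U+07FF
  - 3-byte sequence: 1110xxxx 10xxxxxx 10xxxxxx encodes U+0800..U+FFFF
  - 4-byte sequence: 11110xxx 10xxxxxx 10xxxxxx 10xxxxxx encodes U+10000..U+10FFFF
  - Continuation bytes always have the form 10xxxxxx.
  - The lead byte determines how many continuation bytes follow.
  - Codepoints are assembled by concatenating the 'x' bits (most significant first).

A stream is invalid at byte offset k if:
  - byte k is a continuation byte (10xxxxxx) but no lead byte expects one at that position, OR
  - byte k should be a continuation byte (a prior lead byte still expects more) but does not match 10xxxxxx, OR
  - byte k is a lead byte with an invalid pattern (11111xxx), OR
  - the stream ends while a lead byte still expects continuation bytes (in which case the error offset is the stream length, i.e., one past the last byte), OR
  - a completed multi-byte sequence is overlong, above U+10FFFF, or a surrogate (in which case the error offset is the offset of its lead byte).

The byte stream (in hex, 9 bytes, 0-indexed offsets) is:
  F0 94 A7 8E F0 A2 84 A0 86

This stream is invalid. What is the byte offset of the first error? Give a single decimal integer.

Answer: 8

Derivation:
Byte[0]=F0: 4-byte lead, need 3 cont bytes. acc=0x0
Byte[1]=94: continuation. acc=(acc<<6)|0x14=0x14
Byte[2]=A7: continuation. acc=(acc<<6)|0x27=0x527
Byte[3]=8E: continuation. acc=(acc<<6)|0x0E=0x149CE
Completed: cp=U+149CE (starts at byte 0)
Byte[4]=F0: 4-byte lead, need 3 cont bytes. acc=0x0
Byte[5]=A2: continuation. acc=(acc<<6)|0x22=0x22
Byte[6]=84: continuation. acc=(acc<<6)|0x04=0x884
Byte[7]=A0: continuation. acc=(acc<<6)|0x20=0x22120
Completed: cp=U+22120 (starts at byte 4)
Byte[8]=86: INVALID lead byte (not 0xxx/110x/1110/11110)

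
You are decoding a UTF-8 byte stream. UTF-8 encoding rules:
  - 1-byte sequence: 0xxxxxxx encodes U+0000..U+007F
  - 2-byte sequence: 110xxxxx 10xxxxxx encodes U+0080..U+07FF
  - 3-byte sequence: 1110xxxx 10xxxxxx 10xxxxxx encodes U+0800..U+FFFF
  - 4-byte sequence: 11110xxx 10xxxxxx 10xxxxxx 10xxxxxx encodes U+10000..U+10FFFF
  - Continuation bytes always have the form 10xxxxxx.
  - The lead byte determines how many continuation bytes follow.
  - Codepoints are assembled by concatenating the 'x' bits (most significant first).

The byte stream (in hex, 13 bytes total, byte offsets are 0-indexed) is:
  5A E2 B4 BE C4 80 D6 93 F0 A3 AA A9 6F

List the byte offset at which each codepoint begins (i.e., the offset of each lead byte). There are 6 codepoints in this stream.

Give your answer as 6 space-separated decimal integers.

Answer: 0 1 4 6 8 12

Derivation:
Byte[0]=5A: 1-byte ASCII. cp=U+005A
Byte[1]=E2: 3-byte lead, need 2 cont bytes. acc=0x2
Byte[2]=B4: continuation. acc=(acc<<6)|0x34=0xB4
Byte[3]=BE: continuation. acc=(acc<<6)|0x3E=0x2D3E
Completed: cp=U+2D3E (starts at byte 1)
Byte[4]=C4: 2-byte lead, need 1 cont bytes. acc=0x4
Byte[5]=80: continuation. acc=(acc<<6)|0x00=0x100
Completed: cp=U+0100 (starts at byte 4)
Byte[6]=D6: 2-byte lead, need 1 cont bytes. acc=0x16
Byte[7]=93: continuation. acc=(acc<<6)|0x13=0x593
Completed: cp=U+0593 (starts at byte 6)
Byte[8]=F0: 4-byte lead, need 3 cont bytes. acc=0x0
Byte[9]=A3: continuation. acc=(acc<<6)|0x23=0x23
Byte[10]=AA: continuation. acc=(acc<<6)|0x2A=0x8EA
Byte[11]=A9: continuation. acc=(acc<<6)|0x29=0x23AA9
Completed: cp=U+23AA9 (starts at byte 8)
Byte[12]=6F: 1-byte ASCII. cp=U+006F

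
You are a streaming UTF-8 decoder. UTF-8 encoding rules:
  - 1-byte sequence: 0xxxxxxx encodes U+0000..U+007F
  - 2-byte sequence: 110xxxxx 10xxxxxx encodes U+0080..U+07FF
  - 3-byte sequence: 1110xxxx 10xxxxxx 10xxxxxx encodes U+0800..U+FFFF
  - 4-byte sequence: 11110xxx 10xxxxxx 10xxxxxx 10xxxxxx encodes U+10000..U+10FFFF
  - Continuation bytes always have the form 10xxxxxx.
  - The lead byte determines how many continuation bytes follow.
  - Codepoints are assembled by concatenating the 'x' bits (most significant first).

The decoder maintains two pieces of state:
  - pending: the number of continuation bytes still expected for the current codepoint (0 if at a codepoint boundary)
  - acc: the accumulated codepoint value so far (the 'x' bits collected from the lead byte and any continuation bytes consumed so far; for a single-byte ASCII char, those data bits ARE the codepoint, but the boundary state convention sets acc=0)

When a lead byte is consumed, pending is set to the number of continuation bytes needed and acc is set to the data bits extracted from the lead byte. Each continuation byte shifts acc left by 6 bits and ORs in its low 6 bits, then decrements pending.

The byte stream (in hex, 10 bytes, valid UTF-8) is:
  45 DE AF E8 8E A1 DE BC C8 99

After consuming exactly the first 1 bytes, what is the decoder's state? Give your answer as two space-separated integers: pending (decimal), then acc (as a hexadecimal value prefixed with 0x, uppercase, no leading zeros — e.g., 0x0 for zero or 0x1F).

Answer: 0 0x0

Derivation:
Byte[0]=45: 1-byte. pending=0, acc=0x0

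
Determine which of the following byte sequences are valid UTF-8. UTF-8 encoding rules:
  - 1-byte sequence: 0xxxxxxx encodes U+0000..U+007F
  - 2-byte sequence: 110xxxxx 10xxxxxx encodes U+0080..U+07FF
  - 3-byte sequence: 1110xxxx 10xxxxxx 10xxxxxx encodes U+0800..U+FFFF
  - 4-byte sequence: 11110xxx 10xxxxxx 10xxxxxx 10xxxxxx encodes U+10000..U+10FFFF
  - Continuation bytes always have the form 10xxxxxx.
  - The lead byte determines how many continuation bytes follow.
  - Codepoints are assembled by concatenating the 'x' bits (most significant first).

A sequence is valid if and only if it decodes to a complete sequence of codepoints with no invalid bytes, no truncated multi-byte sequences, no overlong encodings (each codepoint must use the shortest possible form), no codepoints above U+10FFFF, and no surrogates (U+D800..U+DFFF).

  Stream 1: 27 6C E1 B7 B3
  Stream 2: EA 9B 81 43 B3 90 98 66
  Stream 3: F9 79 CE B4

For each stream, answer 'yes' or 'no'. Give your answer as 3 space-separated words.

Answer: yes no no

Derivation:
Stream 1: decodes cleanly. VALID
Stream 2: error at byte offset 4. INVALID
Stream 3: error at byte offset 0. INVALID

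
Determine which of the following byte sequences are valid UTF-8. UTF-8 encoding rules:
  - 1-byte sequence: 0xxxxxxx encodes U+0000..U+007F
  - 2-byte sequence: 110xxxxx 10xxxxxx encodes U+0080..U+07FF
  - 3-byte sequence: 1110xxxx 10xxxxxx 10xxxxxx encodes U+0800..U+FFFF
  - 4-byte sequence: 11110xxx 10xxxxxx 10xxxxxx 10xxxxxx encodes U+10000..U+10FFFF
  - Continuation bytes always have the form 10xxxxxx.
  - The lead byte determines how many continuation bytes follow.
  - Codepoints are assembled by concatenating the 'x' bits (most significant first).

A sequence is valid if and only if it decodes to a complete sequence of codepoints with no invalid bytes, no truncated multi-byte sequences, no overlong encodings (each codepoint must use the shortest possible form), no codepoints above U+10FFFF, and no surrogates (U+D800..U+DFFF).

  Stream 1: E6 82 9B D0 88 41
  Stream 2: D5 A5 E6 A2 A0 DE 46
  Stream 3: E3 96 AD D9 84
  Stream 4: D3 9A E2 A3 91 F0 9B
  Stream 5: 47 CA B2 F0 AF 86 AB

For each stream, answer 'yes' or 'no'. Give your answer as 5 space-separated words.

Answer: yes no yes no yes

Derivation:
Stream 1: decodes cleanly. VALID
Stream 2: error at byte offset 6. INVALID
Stream 3: decodes cleanly. VALID
Stream 4: error at byte offset 7. INVALID
Stream 5: decodes cleanly. VALID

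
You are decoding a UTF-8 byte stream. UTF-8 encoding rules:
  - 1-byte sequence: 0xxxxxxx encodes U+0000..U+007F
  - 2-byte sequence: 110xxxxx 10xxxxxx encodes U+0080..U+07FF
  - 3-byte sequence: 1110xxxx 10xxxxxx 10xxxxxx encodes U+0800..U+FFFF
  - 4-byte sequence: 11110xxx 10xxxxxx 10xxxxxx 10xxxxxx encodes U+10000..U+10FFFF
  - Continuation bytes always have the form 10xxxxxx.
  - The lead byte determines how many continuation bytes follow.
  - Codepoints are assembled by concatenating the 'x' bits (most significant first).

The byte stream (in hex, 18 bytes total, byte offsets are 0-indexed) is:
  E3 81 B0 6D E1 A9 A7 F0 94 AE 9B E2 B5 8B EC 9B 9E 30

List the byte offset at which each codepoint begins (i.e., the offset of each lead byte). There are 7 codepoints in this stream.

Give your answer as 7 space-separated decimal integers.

Byte[0]=E3: 3-byte lead, need 2 cont bytes. acc=0x3
Byte[1]=81: continuation. acc=(acc<<6)|0x01=0xC1
Byte[2]=B0: continuation. acc=(acc<<6)|0x30=0x3070
Completed: cp=U+3070 (starts at byte 0)
Byte[3]=6D: 1-byte ASCII. cp=U+006D
Byte[4]=E1: 3-byte lead, need 2 cont bytes. acc=0x1
Byte[5]=A9: continuation. acc=(acc<<6)|0x29=0x69
Byte[6]=A7: continuation. acc=(acc<<6)|0x27=0x1A67
Completed: cp=U+1A67 (starts at byte 4)
Byte[7]=F0: 4-byte lead, need 3 cont bytes. acc=0x0
Byte[8]=94: continuation. acc=(acc<<6)|0x14=0x14
Byte[9]=AE: continuation. acc=(acc<<6)|0x2E=0x52E
Byte[10]=9B: continuation. acc=(acc<<6)|0x1B=0x14B9B
Completed: cp=U+14B9B (starts at byte 7)
Byte[11]=E2: 3-byte lead, need 2 cont bytes. acc=0x2
Byte[12]=B5: continuation. acc=(acc<<6)|0x35=0xB5
Byte[13]=8B: continuation. acc=(acc<<6)|0x0B=0x2D4B
Completed: cp=U+2D4B (starts at byte 11)
Byte[14]=EC: 3-byte lead, need 2 cont bytes. acc=0xC
Byte[15]=9B: continuation. acc=(acc<<6)|0x1B=0x31B
Byte[16]=9E: continuation. acc=(acc<<6)|0x1E=0xC6DE
Completed: cp=U+C6DE (starts at byte 14)
Byte[17]=30: 1-byte ASCII. cp=U+0030

Answer: 0 3 4 7 11 14 17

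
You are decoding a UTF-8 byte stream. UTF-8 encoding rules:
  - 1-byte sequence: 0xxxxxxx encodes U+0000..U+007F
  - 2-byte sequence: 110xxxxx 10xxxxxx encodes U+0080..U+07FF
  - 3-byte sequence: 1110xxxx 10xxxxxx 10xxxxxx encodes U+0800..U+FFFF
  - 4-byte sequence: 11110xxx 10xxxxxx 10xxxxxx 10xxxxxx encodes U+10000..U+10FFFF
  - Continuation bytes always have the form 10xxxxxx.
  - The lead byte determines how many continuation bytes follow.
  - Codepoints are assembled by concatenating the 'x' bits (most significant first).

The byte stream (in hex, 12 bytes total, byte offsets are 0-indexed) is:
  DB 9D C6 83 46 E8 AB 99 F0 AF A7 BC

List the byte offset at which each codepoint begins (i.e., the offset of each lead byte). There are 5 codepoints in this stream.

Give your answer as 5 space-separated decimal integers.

Answer: 0 2 4 5 8

Derivation:
Byte[0]=DB: 2-byte lead, need 1 cont bytes. acc=0x1B
Byte[1]=9D: continuation. acc=(acc<<6)|0x1D=0x6DD
Completed: cp=U+06DD (starts at byte 0)
Byte[2]=C6: 2-byte lead, need 1 cont bytes. acc=0x6
Byte[3]=83: continuation. acc=(acc<<6)|0x03=0x183
Completed: cp=U+0183 (starts at byte 2)
Byte[4]=46: 1-byte ASCII. cp=U+0046
Byte[5]=E8: 3-byte lead, need 2 cont bytes. acc=0x8
Byte[6]=AB: continuation. acc=(acc<<6)|0x2B=0x22B
Byte[7]=99: continuation. acc=(acc<<6)|0x19=0x8AD9
Completed: cp=U+8AD9 (starts at byte 5)
Byte[8]=F0: 4-byte lead, need 3 cont bytes. acc=0x0
Byte[9]=AF: continuation. acc=(acc<<6)|0x2F=0x2F
Byte[10]=A7: continuation. acc=(acc<<6)|0x27=0xBE7
Byte[11]=BC: continuation. acc=(acc<<6)|0x3C=0x2F9FC
Completed: cp=U+2F9FC (starts at byte 8)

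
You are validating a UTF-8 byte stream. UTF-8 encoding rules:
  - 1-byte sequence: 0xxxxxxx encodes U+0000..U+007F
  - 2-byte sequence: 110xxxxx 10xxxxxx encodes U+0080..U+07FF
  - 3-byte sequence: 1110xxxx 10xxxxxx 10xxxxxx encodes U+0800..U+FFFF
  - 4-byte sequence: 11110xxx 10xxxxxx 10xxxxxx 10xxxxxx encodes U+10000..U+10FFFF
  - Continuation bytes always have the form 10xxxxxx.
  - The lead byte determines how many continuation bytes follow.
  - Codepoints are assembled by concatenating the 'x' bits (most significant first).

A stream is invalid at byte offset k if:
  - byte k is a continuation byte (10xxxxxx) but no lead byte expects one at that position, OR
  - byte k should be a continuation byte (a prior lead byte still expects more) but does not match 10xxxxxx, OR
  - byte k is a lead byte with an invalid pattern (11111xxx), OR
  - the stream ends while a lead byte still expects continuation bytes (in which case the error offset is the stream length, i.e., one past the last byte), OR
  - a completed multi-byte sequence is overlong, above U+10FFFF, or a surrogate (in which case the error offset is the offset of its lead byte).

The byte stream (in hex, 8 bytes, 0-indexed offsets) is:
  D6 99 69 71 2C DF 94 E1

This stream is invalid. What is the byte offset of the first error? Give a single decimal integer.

Answer: 8

Derivation:
Byte[0]=D6: 2-byte lead, need 1 cont bytes. acc=0x16
Byte[1]=99: continuation. acc=(acc<<6)|0x19=0x599
Completed: cp=U+0599 (starts at byte 0)
Byte[2]=69: 1-byte ASCII. cp=U+0069
Byte[3]=71: 1-byte ASCII. cp=U+0071
Byte[4]=2C: 1-byte ASCII. cp=U+002C
Byte[5]=DF: 2-byte lead, need 1 cont bytes. acc=0x1F
Byte[6]=94: continuation. acc=(acc<<6)|0x14=0x7D4
Completed: cp=U+07D4 (starts at byte 5)
Byte[7]=E1: 3-byte lead, need 2 cont bytes. acc=0x1
Byte[8]: stream ended, expected continuation. INVALID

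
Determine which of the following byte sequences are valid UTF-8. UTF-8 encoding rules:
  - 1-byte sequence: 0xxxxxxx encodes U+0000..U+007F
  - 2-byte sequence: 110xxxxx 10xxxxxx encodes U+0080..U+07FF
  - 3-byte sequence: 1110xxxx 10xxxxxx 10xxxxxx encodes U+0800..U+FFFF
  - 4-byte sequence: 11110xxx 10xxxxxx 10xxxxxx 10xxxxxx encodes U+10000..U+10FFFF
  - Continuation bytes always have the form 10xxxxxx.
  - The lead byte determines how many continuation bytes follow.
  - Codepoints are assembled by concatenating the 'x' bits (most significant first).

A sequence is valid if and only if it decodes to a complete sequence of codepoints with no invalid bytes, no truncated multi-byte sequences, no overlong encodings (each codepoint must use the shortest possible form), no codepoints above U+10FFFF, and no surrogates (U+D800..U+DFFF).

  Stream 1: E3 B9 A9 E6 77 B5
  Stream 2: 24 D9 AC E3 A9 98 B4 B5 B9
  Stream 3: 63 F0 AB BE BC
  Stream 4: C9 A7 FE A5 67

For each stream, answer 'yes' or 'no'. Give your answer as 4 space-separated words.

Answer: no no yes no

Derivation:
Stream 1: error at byte offset 4. INVALID
Stream 2: error at byte offset 6. INVALID
Stream 3: decodes cleanly. VALID
Stream 4: error at byte offset 2. INVALID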